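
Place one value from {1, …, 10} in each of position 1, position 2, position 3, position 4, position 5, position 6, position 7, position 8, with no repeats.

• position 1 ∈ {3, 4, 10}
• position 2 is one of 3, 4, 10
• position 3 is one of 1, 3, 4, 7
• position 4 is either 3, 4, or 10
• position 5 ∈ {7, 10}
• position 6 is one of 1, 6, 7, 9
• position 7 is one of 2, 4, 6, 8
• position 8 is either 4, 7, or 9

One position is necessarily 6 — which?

position 1, position 2, position 4 share exactly the 3 values {3, 4, 10}; by pigeonhole those values go to them, so strike 3, 4, 10 from position 3, position 5, position 7, position 8.
position 5 has just one choice, so position 5 = 7. So position 3, position 6, position 8 can't be 7.
position 8 has just one choice, so position 8 = 9. Remove 9 from position 6.
That leaves position 3 = 1. Strike 1 from position 6.
So 6 goes to position 6.

position 6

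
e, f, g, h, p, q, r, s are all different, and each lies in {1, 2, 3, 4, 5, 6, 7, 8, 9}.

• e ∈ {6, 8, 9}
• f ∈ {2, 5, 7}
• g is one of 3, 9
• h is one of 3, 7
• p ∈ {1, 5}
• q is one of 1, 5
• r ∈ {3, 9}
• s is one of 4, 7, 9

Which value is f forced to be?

The 2 variables g and r are confined to {3, 9}, which locks those values in; drop them from e, h, s.
h's domain is down to {7}, so h = 7. Remove 7 from f, s.
That leaves s = 4.
The 2 variables p and q are confined to {1, 5}, which locks those values in; drop them from f.
So f = 2.

2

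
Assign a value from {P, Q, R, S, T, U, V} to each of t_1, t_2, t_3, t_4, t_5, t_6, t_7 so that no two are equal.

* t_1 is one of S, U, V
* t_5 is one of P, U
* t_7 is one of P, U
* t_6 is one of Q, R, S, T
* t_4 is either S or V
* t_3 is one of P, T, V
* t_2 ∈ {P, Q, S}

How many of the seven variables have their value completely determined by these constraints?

3

Among the 7 variables, R fits only t_6 (and all 7 values in {P, Q, R, S, T, U, V} must be used), so t_6 = R.
The 6 still-open variables together cover exactly {P, Q, S, T, U, V} — 6 values for 6 variables — and Q appears only in t_2's list, so t_2 = Q.
The 5 still-open variables together cover exactly {P, S, T, U, V} — 5 values for 5 variables — and T appears only in t_3's list, so t_3 = T.
t_5 and t_7 share exactly the 2 values {P, U}; by pigeonhole those values go to them, so strike P, U from t_1.
Determined: t_2=Q, t_3=T, t_6=R. The other variables each still have more than one consistent value. That makes 3.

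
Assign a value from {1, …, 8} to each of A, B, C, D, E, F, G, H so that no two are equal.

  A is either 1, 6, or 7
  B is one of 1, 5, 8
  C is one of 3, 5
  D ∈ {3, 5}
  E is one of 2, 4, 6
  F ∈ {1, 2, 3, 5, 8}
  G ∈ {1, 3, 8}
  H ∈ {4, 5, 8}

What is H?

Among the 8 variables, 7 fits only A (and all 8 values in {1, 2, 3, 4, 5, 6, 7, 8} must be used), so A = 7.
Among the 7 still-open variables, 6 fits only E (and all 7 values in {1, 2, 3, 4, 5, 6, 8} must be used), so E = 6.
The 6 still-open variables together cover exactly {1, 2, 3, 4, 5, 8} — 6 values for 6 variables — and 2 appears only in F's list, so F = 2.
The 5 still-open variables draw from only 5 values {1, 3, 4, 5, 8}, so each is used; only H can be 4, hence H = 4.

4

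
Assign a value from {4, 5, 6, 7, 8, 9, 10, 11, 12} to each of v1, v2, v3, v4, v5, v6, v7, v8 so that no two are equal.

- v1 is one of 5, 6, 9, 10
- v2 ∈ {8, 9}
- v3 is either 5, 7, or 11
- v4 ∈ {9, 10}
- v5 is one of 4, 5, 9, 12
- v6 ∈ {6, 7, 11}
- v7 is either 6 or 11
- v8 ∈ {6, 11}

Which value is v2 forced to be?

8

The 2 variables v7 and v8 are confined to {6, 11}, which locks those values in; drop them from v1, v3, v6.
That leaves v6 = 7. Eliminate 7 elsewhere: v3.
v3 has just one choice, so v3 = 5. Strike 5 from v1, v5.
v1 and v4 between them cover only {9, 10} — a naked pair. Remove those values from v2, v5.
So v2 = 8.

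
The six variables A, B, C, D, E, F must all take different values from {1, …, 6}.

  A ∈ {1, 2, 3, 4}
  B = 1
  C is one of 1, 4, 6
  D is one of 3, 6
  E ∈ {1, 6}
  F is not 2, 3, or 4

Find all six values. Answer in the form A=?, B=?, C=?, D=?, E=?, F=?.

B has just one choice, so B = 1. Strike 1 from A, C, E, F.
E must be 6 (only option left). Eliminate 6 elsewhere: C, D, F.
F has just one choice, so F = 5.
C has just one choice, so C = 4. So A can't be 4.
D's domain is down to {3}, so D = 3. Remove 3 from A.
A's domain is down to {2}, so A = 2.

A=2, B=1, C=4, D=3, E=6, F=5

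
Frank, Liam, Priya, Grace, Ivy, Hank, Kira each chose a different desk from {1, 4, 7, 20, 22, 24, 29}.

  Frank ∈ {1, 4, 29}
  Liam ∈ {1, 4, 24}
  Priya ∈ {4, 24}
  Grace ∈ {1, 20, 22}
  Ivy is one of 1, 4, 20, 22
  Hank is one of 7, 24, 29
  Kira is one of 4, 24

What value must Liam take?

1

Among the 7 variables, 7 fits only Hank (and all 7 values in {1, 4, 7, 20, 22, 24, 29} must be used), so Hank = 7.
Among the 6 still-open variables, 29 fits only Frank (and all 6 values in {1, 4, 20, 22, 24, 29} must be used), so Frank = 29.
The 2 variables Priya and Kira are confined to {4, 24}, which locks those values in; drop them from Liam, Ivy.
So Liam = 1.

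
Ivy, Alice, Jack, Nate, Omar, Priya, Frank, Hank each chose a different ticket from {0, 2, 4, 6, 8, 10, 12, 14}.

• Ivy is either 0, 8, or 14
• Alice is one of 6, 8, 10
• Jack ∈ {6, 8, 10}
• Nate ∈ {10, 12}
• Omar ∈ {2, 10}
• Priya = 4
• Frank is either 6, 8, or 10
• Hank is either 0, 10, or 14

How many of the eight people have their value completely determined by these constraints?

Priya must be 4 (only option left).
The 7 still-open variables draw from only 7 values {0, 2, 6, 8, 10, 12, 14}, so each is used; only Omar can be 2, hence Omar = 2.
The 6 still-open variables draw from only 6 values {0, 6, 8, 10, 12, 14}, so each is used; only Nate can be 12, hence Nate = 12.
The 3 variables Alice, Jack, Frank are confined to {6, 8, 10}, which locks those values in; drop them from Ivy, Hank.
Determined: Nate=12, Omar=2, Priya=4. The other people each still have more than one consistent value. That makes 3.

3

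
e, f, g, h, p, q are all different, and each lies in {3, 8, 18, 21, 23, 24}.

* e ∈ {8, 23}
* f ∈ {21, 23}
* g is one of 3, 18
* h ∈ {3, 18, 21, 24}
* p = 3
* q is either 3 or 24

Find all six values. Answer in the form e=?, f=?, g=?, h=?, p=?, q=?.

e=8, f=23, g=18, h=21, p=3, q=24

p has just one choice, so p = 3. Strike 3 from g, h, q.
q's domain is down to {24}, so q = 24. Eliminate 24 elsewhere: h.
That leaves g = 18. So h can't be 18.
h has just one choice, so h = 21. So f can't be 21.
f has just one choice, so f = 23. Strike 23 from e.
e has just one choice, so e = 8.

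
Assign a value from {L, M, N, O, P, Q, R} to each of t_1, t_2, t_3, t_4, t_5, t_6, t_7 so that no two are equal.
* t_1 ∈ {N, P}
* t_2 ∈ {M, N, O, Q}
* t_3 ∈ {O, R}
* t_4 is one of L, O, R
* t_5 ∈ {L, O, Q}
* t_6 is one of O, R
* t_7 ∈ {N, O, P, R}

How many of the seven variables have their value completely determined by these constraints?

3

The 7 variables draw from only 7 values {L, M, N, O, P, Q, R}, so each is used; only t_2 can be M, hence t_2 = M.
The 6 still-open variables draw from only 6 values {L, N, O, P, Q, R}, so each is used; only t_5 can be Q, hence t_5 = Q.
The 5 still-open variables draw from only 5 values {L, N, O, P, R}, so each is used; only t_4 can be L, hence t_4 = L.
The 2 variables t_3 and t_6 are confined to {O, R}, which locks those values in; drop them from t_7.
Determined: t_2=M, t_4=L, t_5=Q. The other variables each still have more than one consistent value. That makes 3.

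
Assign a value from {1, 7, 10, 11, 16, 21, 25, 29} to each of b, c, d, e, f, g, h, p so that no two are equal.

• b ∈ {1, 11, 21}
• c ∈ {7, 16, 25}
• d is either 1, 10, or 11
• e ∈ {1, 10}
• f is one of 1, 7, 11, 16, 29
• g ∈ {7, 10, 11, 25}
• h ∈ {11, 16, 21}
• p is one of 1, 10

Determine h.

The 8 variables together cover exactly {1, 7, 10, 11, 16, 21, 25, 29} — 8 values for 8 variables — and 29 appears only in f's list, so f = 29.
The 2 variables e and p are confined to {1, 10}, which locks those values in; drop them from b, d, g.
d has just one choice, so d = 11. Eliminate 11 elsewhere: b, g, h.
b's domain is down to {21}, so b = 21. Eliminate 21 elsewhere: h.
So h = 16.

16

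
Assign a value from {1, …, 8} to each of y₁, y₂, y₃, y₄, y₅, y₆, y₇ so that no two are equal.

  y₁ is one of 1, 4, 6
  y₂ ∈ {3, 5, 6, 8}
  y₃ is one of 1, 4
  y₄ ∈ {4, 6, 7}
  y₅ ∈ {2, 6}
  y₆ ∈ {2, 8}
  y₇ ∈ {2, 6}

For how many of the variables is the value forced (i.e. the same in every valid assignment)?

2

The 2 variables y₅ and y₇ are confined to {2, 6}, which locks those values in; drop them from y₁, y₂, y₄, y₆.
y₆'s domain is down to {8}, so y₆ = 8. Strike 8 from y₂.
y₁ and y₃ between them cover only {1, 4} — a naked pair. Remove those values from y₄.
y₄ has just one choice, so y₄ = 7.
Determined: y₄=7, y₆=8. The other variables each still have more than one consistent value. That makes 2.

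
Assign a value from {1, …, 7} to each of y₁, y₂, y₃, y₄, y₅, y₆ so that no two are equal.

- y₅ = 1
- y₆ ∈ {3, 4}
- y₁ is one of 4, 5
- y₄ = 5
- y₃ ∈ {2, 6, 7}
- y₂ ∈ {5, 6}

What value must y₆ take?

y₄ must be 5 (only option left). Strike 5 from y₁, y₂.
y₅'s domain is down to {1}, so y₅ = 1.
That leaves y₁ = 4. Remove 4 from y₆.
So y₆ = 3.

3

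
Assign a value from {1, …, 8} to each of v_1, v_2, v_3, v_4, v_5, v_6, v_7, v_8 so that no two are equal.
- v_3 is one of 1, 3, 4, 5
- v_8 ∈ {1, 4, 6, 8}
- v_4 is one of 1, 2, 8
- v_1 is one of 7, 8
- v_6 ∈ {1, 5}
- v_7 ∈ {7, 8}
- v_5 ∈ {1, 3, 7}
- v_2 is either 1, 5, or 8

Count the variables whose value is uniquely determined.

Among the 8 variables, 2 fits only v_4 (and all 8 values in {1, 2, 3, 4, 5, 6, 7, 8} must be used), so v_4 = 2.
Among the 7 still-open variables, 6 fits only v_8 (and all 7 values in {1, 3, 4, 5, 6, 7, 8} must be used), so v_8 = 6.
The 6 still-open variables draw from only 6 values {1, 3, 4, 5, 7, 8}, so each is used; only v_3 can be 4, hence v_3 = 4.
The 5 still-open variables draw from only 5 values {1, 3, 5, 7, 8}, so each is used; only v_5 can be 3, hence v_5 = 3.
v_1 and v_7 between them cover only {7, 8} — a naked pair. Remove those values from v_2.
Determined: v_3=4, v_4=2, v_5=3, v_8=6. The other variables each still have more than one consistent value. That makes 4.

4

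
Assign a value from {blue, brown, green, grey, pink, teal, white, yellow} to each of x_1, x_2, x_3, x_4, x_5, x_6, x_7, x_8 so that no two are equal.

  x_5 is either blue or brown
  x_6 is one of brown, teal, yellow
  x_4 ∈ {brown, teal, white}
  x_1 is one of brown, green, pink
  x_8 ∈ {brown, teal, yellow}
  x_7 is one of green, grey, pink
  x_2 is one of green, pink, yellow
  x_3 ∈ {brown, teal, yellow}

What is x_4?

white

The 8 variables together cover exactly {blue, brown, green, grey, pink, teal, white, yellow} — 8 values for 8 variables — and blue appears only in x_5's list, so x_5 = blue.
The 7 still-open variables draw from only 7 values {brown, green, grey, pink, teal, white, yellow}, so each is used; only x_7 can be grey, hence x_7 = grey.
The 6 still-open variables together cover exactly {brown, green, pink, teal, white, yellow} — 6 values for 6 variables — and white appears only in x_4's list, so x_4 = white.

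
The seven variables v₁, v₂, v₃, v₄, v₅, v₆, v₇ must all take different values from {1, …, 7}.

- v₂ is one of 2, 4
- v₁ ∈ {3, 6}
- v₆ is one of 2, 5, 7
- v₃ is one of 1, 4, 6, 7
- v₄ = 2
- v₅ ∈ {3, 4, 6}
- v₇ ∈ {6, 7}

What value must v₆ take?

5

v₄ has just one choice, so v₄ = 2. Strike 2 from v₂, v₆.
v₂ must be 4 (only option left). So v₃, v₅ can't be 4.
The 5 still-open variables together cover exactly {1, 3, 5, 6, 7} — 5 values for 5 variables — and 1 appears only in v₃'s list, so v₃ = 1.
The 4 still-open variables together cover exactly {3, 5, 6, 7} — 4 values for 4 variables — and 5 appears only in v₆'s list, so v₆ = 5.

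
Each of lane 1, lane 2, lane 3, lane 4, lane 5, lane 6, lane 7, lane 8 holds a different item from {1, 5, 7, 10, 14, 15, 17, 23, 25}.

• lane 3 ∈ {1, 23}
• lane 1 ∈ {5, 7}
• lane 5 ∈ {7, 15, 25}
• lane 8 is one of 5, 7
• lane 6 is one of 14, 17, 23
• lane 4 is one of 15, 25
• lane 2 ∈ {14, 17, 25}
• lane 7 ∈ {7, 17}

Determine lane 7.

Among the 8 variables, 1 fits only lane 3 (and all 8 values in {1, 5, 7, 14, 15, 17, 23, 25} must be used), so lane 3 = 1.
The 7 still-open variables draw from only 7 values {5, 7, 14, 15, 17, 23, 25}, so each is used; only lane 6 can be 23, hence lane 6 = 23.
The 6 still-open variables draw from only 6 values {5, 7, 14, 15, 17, 25}, so each is used; only lane 2 can be 14, hence lane 2 = 14.
The 5 still-open variables together cover exactly {5, 7, 15, 17, 25} — 5 values for 5 variables — and 17 appears only in lane 7's list, so lane 7 = 17.

17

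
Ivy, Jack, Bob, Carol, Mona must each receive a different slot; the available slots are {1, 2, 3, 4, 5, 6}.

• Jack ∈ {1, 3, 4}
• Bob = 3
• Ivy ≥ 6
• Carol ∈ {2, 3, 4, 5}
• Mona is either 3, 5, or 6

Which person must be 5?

Ivy must be 6 (only option left). Eliminate 6 elsewhere: Mona.
That leaves Bob = 3. Strike 3 from Jack, Carol, Mona.
So 5 goes to Mona.

Mona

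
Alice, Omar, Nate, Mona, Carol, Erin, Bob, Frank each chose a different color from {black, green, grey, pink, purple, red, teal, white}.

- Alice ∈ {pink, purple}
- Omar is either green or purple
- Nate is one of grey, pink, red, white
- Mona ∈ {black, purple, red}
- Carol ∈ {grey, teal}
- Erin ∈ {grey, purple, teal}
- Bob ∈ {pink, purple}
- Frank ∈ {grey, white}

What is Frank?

white

Among the 8 variables, black fits only Mona (and all 8 values in {black, green, grey, pink, purple, red, teal, white} must be used), so Mona = black.
The 7 still-open variables together cover exactly {green, grey, pink, purple, red, teal, white} — 7 values for 7 variables — and green appears only in Omar's list, so Omar = green.
Among the 6 still-open variables, red fits only Nate (and all 6 values in {grey, pink, purple, red, teal, white} must be used), so Nate = red.
The 5 still-open variables draw from only 5 values {grey, pink, purple, teal, white}, so each is used; only Frank can be white, hence Frank = white.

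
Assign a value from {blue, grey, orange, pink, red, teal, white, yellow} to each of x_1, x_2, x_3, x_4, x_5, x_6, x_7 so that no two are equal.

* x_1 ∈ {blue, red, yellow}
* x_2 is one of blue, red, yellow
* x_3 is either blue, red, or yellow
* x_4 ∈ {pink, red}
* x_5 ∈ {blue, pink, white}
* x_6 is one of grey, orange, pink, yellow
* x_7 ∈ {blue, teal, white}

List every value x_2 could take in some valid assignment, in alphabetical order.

blue, red, yellow

x_1, x_2, x_3 between them cover only {blue, red, yellow} — a naked triple. Remove those values from x_4, x_5, x_6, x_7.
x_4 has just one choice, so x_4 = pink. Eliminate pink elsewhere: x_5, x_6.
x_5 has just one choice, so x_5 = white. Strike white from x_7.
x_7's domain is down to {teal}, so x_7 = teal.
No further eliminations apply; x_2 can still be any of blue, red, yellow.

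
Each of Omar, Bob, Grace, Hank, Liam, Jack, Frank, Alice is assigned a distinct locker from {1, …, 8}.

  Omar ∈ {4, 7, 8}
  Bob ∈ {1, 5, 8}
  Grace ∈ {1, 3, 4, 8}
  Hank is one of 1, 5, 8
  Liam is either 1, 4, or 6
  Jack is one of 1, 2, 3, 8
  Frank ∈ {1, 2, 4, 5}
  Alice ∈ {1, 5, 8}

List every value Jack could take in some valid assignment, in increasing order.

2, 3

The 8 variables together cover exactly {1, 2, 3, 4, 5, 6, 7, 8} — 8 values for 8 variables — and 6 appears only in Liam's list, so Liam = 6.
The 7 still-open variables together cover exactly {1, 2, 3, 4, 5, 7, 8} — 7 values for 7 variables — and 7 appears only in Omar's list, so Omar = 7.
Bob, Hank, Alice share exactly the 3 values {1, 5, 8}; by pigeonhole those values go to them, so strike 1, 5, 8 from Grace, Jack, Frank.
No further eliminations apply; Jack can still be any of 2, 3.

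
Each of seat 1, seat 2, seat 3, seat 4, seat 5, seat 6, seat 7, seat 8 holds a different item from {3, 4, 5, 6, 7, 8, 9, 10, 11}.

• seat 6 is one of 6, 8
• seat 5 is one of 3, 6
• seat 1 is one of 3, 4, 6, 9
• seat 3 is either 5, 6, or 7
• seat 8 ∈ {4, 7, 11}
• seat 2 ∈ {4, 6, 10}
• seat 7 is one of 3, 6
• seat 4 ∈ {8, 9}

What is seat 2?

10

seat 5 and seat 7 share exactly the 2 values {3, 6}; by pigeonhole those values go to them, so strike 3, 6 from seat 1, seat 2, seat 3, seat 6.
That leaves seat 6 = 8. So seat 4 can't be 8.
seat 4's domain is down to {9}, so seat 4 = 9. Strike 9 from seat 1.
seat 1 must be 4 (only option left). Strike 4 from seat 2, seat 8.
So seat 2 = 10.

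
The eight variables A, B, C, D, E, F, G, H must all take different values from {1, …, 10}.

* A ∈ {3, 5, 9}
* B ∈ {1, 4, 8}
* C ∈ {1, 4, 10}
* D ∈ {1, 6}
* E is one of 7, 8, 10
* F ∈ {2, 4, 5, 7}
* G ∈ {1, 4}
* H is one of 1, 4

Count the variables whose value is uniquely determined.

4

The 2 variables G and H are confined to {1, 4}, which locks those values in; drop them from B, C, D, F.
B's domain is down to {8}, so B = 8. Remove 8 from E.
That leaves C = 10. So E can't be 10.
D's domain is down to {6}, so D = 6.
E's domain is down to {7}, so E = 7. Eliminate 7 elsewhere: F.
Determined: B=8, C=10, D=6, E=7. The other variables each still have more than one consistent value. That makes 4.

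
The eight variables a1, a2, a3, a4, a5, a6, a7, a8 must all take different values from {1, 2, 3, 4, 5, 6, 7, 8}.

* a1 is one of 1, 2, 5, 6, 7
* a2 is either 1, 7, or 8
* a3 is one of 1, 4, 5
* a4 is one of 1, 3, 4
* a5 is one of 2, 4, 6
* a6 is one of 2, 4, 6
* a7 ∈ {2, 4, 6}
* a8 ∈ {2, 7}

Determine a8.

7

Among the 8 variables, 3 fits only a4 (and all 8 values in {1, 2, 3, 4, 5, 6, 7, 8} must be used), so a4 = 3.
Among the 7 still-open variables, 8 fits only a2 (and all 7 values in {1, 2, 4, 5, 6, 7, 8} must be used), so a2 = 8.
a5, a6, a7 between them cover only {2, 4, 6} — a naked triple. Remove those values from a1, a3, a8.
So a8 = 7.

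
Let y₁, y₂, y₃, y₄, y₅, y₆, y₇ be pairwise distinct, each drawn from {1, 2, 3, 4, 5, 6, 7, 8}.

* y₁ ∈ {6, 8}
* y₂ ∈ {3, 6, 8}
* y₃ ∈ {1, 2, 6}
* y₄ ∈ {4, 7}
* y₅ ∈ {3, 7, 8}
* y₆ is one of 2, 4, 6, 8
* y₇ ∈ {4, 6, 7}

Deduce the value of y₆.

The 7 variables draw from only 7 values {1, 2, 3, 4, 6, 7, 8}, so each is used; only y₃ can be 1, hence y₃ = 1.
Among the 6 still-open variables, 2 fits only y₆ (and all 6 values in {2, 3, 4, 6, 7, 8} must be used), so y₆ = 2.

2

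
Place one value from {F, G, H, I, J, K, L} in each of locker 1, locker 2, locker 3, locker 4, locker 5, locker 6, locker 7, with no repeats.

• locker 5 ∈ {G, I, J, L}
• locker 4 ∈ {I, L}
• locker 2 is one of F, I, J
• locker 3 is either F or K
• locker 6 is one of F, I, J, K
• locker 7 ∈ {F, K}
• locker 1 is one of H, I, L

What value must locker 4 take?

L

Among the 7 variables, G fits only locker 5 (and all 7 values in {F, G, H, I, J, K, L} must be used), so locker 5 = G.
Among the 6 still-open variables, H fits only locker 1 (and all 6 values in {F, H, I, J, K, L} must be used), so locker 1 = H.
Among the 5 still-open variables, L fits only locker 4 (and all 5 values in {F, I, J, K, L} must be used), so locker 4 = L.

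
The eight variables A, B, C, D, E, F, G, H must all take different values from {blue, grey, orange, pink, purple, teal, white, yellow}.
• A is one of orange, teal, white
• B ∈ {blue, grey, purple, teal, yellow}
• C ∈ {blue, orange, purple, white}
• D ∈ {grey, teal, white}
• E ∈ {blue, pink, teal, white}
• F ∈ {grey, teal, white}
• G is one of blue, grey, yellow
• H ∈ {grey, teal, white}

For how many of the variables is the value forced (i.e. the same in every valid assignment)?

2

The 8 variables draw from only 8 values {blue, grey, orange, pink, purple, teal, white, yellow}, so each is used; only E can be pink, hence E = pink.
D, F, H share exactly the 3 values {grey, teal, white}; by pigeonhole those values go to them, so strike grey, teal, white from A, B, C, G.
A must be orange (only option left). Eliminate orange elsewhere: C.
Determined: A=orange, E=pink. The other variables each still have more than one consistent value. That makes 2.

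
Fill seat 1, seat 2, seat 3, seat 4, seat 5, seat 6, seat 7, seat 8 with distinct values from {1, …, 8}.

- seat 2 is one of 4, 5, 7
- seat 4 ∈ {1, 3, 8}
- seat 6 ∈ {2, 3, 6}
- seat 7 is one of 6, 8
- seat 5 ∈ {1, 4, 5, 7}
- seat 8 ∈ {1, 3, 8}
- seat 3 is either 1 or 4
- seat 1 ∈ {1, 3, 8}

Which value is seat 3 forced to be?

4

Among the 8 variables, 2 fits only seat 6 (and all 8 values in {1, 2, 3, 4, 5, 6, 7, 8} must be used), so seat 6 = 2.
The 7 still-open variables draw from only 7 values {1, 3, 4, 5, 6, 7, 8}, so each is used; only seat 7 can be 6, hence seat 7 = 6.
seat 1, seat 4, seat 8 between them cover only {1, 3, 8} — a naked triple. Remove those values from seat 3, seat 5.
So seat 3 = 4.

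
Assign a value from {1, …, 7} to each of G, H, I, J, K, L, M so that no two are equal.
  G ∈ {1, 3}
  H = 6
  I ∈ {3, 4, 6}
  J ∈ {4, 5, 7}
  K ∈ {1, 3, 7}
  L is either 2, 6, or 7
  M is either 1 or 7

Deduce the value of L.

H has just one choice, so H = 6. Eliminate 6 elsewhere: I, L.
The 6 still-open variables together cover exactly {1, 2, 3, 4, 5, 7} — 6 values for 6 variables — and 2 appears only in L's list, so L = 2.

2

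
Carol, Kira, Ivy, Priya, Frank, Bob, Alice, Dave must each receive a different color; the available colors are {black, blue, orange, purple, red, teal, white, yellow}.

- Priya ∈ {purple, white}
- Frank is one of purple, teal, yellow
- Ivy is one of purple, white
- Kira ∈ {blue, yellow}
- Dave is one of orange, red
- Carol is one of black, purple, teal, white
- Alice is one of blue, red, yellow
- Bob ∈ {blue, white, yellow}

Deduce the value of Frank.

The 8 variables together cover exactly {black, blue, orange, purple, red, teal, white, yellow} — 8 values for 8 variables — and black appears only in Carol's list, so Carol = black.
Among the 7 still-open variables, orange fits only Dave (and all 7 values in {blue, orange, purple, red, teal, white, yellow} must be used), so Dave = orange.
Among the 6 still-open variables, red fits only Alice (and all 6 values in {blue, purple, red, teal, white, yellow} must be used), so Alice = red.
The 5 still-open variables draw from only 5 values {blue, purple, teal, white, yellow}, so each is used; only Frank can be teal, hence Frank = teal.

teal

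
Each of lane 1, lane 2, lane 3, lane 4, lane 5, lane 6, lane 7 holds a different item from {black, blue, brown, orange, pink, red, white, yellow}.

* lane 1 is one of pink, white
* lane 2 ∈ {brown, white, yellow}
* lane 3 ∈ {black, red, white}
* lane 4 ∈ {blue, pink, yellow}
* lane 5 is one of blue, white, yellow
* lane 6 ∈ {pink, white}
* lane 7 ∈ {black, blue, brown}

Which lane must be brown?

Among the 7 variables, red fits only lane 3 (and all 7 values in {black, blue, brown, pink, red, white, yellow} must be used), so lane 3 = red.
Among the 6 still-open variables, black fits only lane 7 (and all 6 values in {black, blue, brown, pink, white, yellow} must be used), so lane 7 = black.
The 5 still-open variables together cover exactly {blue, brown, pink, white, yellow} — 5 values for 5 variables — and brown appears only in lane 2's list, so lane 2 = brown.

lane 2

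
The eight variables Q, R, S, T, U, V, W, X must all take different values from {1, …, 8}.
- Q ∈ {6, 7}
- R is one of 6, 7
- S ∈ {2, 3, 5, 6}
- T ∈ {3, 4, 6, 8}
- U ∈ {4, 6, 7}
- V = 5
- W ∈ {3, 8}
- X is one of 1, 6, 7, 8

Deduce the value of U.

4

V must be 5 (only option left). Strike 5 from S.
Among the 7 still-open variables, 1 fits only X (and all 7 values in {1, 2, 3, 4, 6, 7, 8} must be used), so X = 1.
The 6 still-open variables together cover exactly {2, 3, 4, 6, 7, 8} — 6 values for 6 variables — and 2 appears only in S's list, so S = 2.
The 2 variables Q and R are confined to {6, 7}, which locks those values in; drop them from T, U.
So U = 4.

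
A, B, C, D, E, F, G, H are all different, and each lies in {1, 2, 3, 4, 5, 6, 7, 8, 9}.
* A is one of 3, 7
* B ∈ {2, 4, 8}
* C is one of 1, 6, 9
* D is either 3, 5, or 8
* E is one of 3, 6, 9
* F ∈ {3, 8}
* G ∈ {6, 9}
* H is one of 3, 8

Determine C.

1

F and H share exactly the 2 values {3, 8}; by pigeonhole those values go to them, so strike 3, 8 from A, B, D, E.
A must be 7 (only option left).
D must be 5 (only option left).
E and G share exactly the 2 values {6, 9}; by pigeonhole those values go to them, so strike 6, 9 from C.
So C = 1.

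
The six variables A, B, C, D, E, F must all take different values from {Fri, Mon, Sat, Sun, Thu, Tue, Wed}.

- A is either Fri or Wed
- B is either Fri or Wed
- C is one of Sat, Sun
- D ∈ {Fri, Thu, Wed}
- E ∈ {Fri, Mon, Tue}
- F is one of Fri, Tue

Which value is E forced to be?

Mon

The 2 variables A and B are confined to {Fri, Wed}, which locks those values in; drop them from D, E, F.
D has just one choice, so D = Thu.
That leaves F = Tue. Strike Tue from E.
So E = Mon.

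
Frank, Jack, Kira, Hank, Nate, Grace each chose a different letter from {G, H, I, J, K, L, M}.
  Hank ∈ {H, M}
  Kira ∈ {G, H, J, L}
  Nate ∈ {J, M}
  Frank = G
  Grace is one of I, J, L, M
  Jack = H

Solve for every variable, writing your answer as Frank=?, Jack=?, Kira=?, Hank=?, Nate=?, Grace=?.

Frank=G, Jack=H, Kira=L, Hank=M, Nate=J, Grace=I

Frank must be G (only option left). Eliminate G elsewhere: Kira.
Jack has just one choice, so Jack = H. So Kira, Hank can't be H.
Hank must be M (only option left). Strike M from Nate, Grace.
Nate's domain is down to {J}, so Nate = J. Remove J from Kira, Grace.
That leaves Kira = L. So Grace can't be L.
Grace's domain is down to {I}, so Grace = I.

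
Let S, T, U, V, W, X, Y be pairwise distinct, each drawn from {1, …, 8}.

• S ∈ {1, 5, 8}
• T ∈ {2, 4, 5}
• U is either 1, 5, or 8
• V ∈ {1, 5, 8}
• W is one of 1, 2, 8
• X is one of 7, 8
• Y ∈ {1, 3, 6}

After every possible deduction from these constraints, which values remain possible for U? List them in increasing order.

1, 5, 8

S, U, V between them cover only {1, 5, 8} — a naked triple. Remove those values from T, W, X, Y.
W must be 2 (only option left). Eliminate 2 elsewhere: T.
That leaves X = 7.
T's domain is down to {4}, so T = 4.
No further eliminations apply; U can still be any of 1, 5, 8.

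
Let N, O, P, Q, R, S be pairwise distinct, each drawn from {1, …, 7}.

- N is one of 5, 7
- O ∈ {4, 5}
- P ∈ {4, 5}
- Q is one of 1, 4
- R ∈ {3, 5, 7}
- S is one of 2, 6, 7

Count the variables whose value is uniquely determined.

3

O and P share exactly the 2 values {4, 5}; by pigeonhole those values go to them, so strike 4, 5 from N, Q, R.
N's domain is down to {7}, so N = 7. Strike 7 from R, S.
Q's domain is down to {1}, so Q = 1.
R's domain is down to {3}, so R = 3.
Determined: N=7, Q=1, R=3. The other variables each still have more than one consistent value. That makes 3.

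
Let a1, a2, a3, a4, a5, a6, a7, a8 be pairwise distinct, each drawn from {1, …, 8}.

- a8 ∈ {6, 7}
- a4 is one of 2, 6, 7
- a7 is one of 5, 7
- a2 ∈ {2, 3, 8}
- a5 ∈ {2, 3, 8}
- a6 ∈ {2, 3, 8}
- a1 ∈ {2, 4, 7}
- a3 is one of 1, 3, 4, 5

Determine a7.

The 8 variables together cover exactly {1, 2, 3, 4, 5, 6, 7, 8} — 8 values for 8 variables — and 1 appears only in a3's list, so a3 = 1.
The 7 still-open variables draw from only 7 values {2, 3, 4, 5, 6, 7, 8}, so each is used; only a1 can be 4, hence a1 = 4.
Among the 6 still-open variables, 5 fits only a7 (and all 6 values in {2, 3, 5, 6, 7, 8} must be used), so a7 = 5.

5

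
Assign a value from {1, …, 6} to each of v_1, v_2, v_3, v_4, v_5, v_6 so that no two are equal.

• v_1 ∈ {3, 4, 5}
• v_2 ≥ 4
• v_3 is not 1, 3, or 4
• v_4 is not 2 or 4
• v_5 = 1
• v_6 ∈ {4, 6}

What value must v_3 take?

2

v_5 has just one choice, so v_5 = 1. So v_4 can't be 1.
The 5 still-open variables together cover exactly {2, 3, 4, 5, 6} — 5 values for 5 variables — and 2 appears only in v_3's list, so v_3 = 2.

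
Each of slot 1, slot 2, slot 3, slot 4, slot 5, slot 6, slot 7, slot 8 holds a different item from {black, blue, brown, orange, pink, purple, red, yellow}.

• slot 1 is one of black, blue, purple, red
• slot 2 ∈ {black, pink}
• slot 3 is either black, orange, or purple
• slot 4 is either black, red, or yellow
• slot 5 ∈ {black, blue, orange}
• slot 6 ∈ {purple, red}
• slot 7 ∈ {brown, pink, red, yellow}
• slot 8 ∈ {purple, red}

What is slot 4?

yellow

Among the 8 variables, brown fits only slot 7 (and all 8 values in {black, blue, brown, orange, pink, purple, red, yellow} must be used), so slot 7 = brown.
The 7 still-open variables draw from only 7 values {black, blue, orange, pink, purple, red, yellow}, so each is used; only slot 2 can be pink, hence slot 2 = pink.
Among the 6 still-open variables, yellow fits only slot 4 (and all 6 values in {black, blue, orange, purple, red, yellow} must be used), so slot 4 = yellow.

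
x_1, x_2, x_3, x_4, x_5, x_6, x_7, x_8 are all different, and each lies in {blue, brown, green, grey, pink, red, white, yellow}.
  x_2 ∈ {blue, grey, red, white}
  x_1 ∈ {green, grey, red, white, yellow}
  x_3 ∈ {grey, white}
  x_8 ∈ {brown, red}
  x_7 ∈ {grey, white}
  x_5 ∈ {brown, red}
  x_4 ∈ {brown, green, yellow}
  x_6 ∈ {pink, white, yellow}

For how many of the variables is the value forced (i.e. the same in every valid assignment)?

Among the 8 variables, blue fits only x_2 (and all 8 values in {blue, brown, green, grey, pink, red, white, yellow} must be used), so x_2 = blue.
The 7 still-open variables together cover exactly {brown, green, grey, pink, red, white, yellow} — 7 values for 7 variables — and pink appears only in x_6's list, so x_6 = pink.
x_3 and x_7 share exactly the 2 values {grey, white}; by pigeonhole those values go to them, so strike grey, white from x_1.
x_5 and x_8 share exactly the 2 values {brown, red}; by pigeonhole those values go to them, so strike brown, red from x_1, x_4.
Determined: x_2=blue, x_6=pink. The other variables each still have more than one consistent value. That makes 2.

2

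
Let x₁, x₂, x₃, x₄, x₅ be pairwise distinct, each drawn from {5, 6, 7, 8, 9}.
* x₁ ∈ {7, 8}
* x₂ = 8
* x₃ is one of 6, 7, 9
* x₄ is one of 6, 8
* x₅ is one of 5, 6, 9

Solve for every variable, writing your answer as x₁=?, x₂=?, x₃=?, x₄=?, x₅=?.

x₂ has just one choice, so x₂ = 8. Remove 8 from x₁, x₄.
x₄ must be 6 (only option left). Eliminate 6 elsewhere: x₃, x₅.
x₁ must be 7 (only option left). Strike 7 from x₃.
That leaves x₃ = 9. Strike 9 from x₅.
x₅ has just one choice, so x₅ = 5.

x₁=7, x₂=8, x₃=9, x₄=6, x₅=5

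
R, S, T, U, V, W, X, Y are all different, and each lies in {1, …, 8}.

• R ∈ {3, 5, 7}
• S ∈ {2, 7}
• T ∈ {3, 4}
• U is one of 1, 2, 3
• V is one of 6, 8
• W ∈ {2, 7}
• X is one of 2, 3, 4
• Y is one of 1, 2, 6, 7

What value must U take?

Among the 8 variables, 5 fits only R (and all 8 values in {1, 2, 3, 4, 5, 6, 7, 8} must be used), so R = 5.
The 7 still-open variables together cover exactly {1, 2, 3, 4, 6, 7, 8} — 7 values for 7 variables — and 8 appears only in V's list, so V = 8.
The 6 still-open variables together cover exactly {1, 2, 3, 4, 6, 7} — 6 values for 6 variables — and 6 appears only in Y's list, so Y = 6.
Among the 5 still-open variables, 1 fits only U (and all 5 values in {1, 2, 3, 4, 7} must be used), so U = 1.

1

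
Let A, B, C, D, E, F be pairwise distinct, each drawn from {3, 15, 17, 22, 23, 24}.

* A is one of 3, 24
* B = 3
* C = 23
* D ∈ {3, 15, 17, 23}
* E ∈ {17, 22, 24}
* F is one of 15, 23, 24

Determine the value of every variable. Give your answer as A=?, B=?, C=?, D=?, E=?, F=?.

B must be 3 (only option left). Remove 3 from A, D.
C must be 23 (only option left). Remove 23 from D, F.
A has just one choice, so A = 24. So E, F can't be 24.
That leaves F = 15. Strike 15 from D.
D must be 17 (only option left). Eliminate 17 elsewhere: E.
E must be 22 (only option left).

A=24, B=3, C=23, D=17, E=22, F=15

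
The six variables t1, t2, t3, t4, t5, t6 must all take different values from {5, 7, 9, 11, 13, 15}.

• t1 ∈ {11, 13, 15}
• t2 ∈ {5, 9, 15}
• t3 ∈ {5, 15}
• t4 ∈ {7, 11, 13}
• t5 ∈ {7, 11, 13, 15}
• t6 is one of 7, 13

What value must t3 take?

The 6 variables together cover exactly {5, 7, 9, 11, 13, 15} — 6 values for 6 variables — and 9 appears only in t2's list, so t2 = 9.
The 5 still-open variables draw from only 5 values {5, 7, 11, 13, 15}, so each is used; only t3 can be 5, hence t3 = 5.

5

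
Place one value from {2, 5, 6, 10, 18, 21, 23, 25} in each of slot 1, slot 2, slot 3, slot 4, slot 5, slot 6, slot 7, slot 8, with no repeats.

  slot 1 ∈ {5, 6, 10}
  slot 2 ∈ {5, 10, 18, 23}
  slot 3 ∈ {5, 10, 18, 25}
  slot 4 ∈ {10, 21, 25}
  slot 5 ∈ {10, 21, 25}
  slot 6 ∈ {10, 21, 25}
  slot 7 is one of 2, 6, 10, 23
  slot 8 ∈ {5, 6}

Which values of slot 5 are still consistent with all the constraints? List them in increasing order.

The 8 variables together cover exactly {2, 5, 6, 10, 18, 21, 23, 25} — 8 values for 8 variables — and 2 appears only in slot 7's list, so slot 7 = 2.
The 7 still-open variables draw from only 7 values {5, 6, 10, 18, 21, 23, 25}, so each is used; only slot 2 can be 23, hence slot 2 = 23.
Among the 6 still-open variables, 18 fits only slot 3 (and all 6 values in {5, 6, 10, 18, 21, 25} must be used), so slot 3 = 18.
slot 4, slot 5, slot 6 share exactly the 3 values {10, 21, 25}; by pigeonhole those values go to them, so strike 10, 21, 25 from slot 1.
No further eliminations apply; slot 5 can still be any of 10, 21, 25.

10, 21, 25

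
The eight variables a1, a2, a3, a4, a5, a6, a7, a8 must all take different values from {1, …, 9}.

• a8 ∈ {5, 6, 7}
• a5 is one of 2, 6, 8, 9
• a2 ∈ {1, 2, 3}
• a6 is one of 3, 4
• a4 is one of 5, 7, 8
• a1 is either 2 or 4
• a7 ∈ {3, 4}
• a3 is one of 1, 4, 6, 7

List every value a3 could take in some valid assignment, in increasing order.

a6 and a7 share exactly the 2 values {3, 4}; by pigeonhole those values go to them, so strike 3, 4 from a1, a2, a3.
a1's domain is down to {2}, so a1 = 2. Remove 2 from a2, a5.
a2's domain is down to {1}, so a2 = 1. Strike 1 from a3.
No further eliminations apply; a3 can still be any of 6, 7.

6, 7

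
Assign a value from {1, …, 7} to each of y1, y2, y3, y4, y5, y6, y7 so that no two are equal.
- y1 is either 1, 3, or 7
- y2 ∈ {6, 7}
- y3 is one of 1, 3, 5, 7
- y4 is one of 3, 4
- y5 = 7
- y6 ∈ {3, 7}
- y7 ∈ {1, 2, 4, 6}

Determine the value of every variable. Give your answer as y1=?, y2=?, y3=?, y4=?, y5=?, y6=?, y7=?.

y1=1, y2=6, y3=5, y4=4, y5=7, y6=3, y7=2

y5 must be 7 (only option left). So y1, y2, y3, y6 can't be 7.
y6's domain is down to {3}, so y6 = 3. So y1, y3, y4 can't be 3.
That leaves y1 = 1. Strike 1 from y3, y7.
y2's domain is down to {6}, so y2 = 6. So y7 can't be 6.
y3's domain is down to {5}, so y3 = 5.
y4's domain is down to {4}, so y4 = 4. So y7 can't be 4.
That leaves y7 = 2.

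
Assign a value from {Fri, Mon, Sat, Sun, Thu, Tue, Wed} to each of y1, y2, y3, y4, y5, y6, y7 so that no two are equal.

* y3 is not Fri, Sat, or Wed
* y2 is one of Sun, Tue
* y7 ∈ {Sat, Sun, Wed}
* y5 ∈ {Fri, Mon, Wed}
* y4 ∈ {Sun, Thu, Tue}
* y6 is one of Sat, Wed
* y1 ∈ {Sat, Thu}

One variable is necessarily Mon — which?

Among the 7 variables, Fri fits only y5 (and all 7 values in {Fri, Mon, Sat, Sun, Thu, Tue, Wed} must be used), so y5 = Fri.
Among the 6 still-open variables, Mon fits only y3 (and all 6 values in {Mon, Sat, Sun, Thu, Tue, Wed} must be used), so y3 = Mon.

y3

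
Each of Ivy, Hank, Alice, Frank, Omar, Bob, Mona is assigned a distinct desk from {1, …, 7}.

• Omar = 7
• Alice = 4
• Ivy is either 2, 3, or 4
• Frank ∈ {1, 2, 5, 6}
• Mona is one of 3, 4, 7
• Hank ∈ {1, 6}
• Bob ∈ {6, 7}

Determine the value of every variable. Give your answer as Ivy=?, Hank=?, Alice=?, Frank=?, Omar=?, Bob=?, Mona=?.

Alice's domain is down to {4}, so Alice = 4. Strike 4 from Ivy, Mona.
That leaves Omar = 7. Eliminate 7 elsewhere: Bob, Mona.
Bob has just one choice, so Bob = 6. Eliminate 6 elsewhere: Hank, Frank.
Mona has just one choice, so Mona = 3. Remove 3 from Ivy.
That leaves Ivy = 2. So Frank can't be 2.
That leaves Hank = 1. Strike 1 from Frank.
Frank must be 5 (only option left).

Ivy=2, Hank=1, Alice=4, Frank=5, Omar=7, Bob=6, Mona=3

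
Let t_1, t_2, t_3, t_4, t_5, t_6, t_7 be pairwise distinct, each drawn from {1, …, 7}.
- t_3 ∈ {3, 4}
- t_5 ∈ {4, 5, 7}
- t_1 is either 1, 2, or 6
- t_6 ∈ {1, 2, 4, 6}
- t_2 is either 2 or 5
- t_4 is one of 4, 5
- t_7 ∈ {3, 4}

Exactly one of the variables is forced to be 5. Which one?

Among the 7 variables, 7 fits only t_5 (and all 7 values in {1, 2, 3, 4, 5, 6, 7} must be used), so t_5 = 7.
The 2 variables t_3 and t_7 are confined to {3, 4}, which locks those values in; drop them from t_4, t_6.
So 5 goes to t_4.

t_4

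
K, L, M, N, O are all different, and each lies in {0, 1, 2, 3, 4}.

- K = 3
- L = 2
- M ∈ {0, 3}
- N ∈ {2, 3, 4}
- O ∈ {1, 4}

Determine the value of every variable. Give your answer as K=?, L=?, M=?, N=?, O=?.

K=3, L=2, M=0, N=4, O=1

K must be 3 (only option left). Remove 3 from M, N.
L's domain is down to {2}, so L = 2. Remove 2 from N.
That leaves M = 0.
N's domain is down to {4}, so N = 4. Strike 4 from O.
O has just one choice, so O = 1.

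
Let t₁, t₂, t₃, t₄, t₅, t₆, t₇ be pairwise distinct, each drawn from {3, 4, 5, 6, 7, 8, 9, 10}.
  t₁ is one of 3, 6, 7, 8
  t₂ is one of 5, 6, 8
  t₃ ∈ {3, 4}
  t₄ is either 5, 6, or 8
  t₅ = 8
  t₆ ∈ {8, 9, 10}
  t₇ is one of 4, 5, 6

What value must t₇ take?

t₅ has just one choice, so t₅ = 8. So t₁, t₂, t₄, t₆ can't be 8.
t₂ and t₄ between them cover only {5, 6} — a naked pair. Remove those values from t₁, t₇.
So t₇ = 4.

4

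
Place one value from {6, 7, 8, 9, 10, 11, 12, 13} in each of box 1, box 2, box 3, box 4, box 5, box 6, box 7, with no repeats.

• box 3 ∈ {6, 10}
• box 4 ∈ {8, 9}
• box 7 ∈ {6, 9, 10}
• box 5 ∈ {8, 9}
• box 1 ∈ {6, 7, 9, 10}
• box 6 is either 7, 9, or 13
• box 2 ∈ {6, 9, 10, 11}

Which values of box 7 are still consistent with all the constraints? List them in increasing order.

The 7 variables draw from only 7 values {6, 7, 8, 9, 10, 11, 13}, so each is used; only box 2 can be 11, hence box 2 = 11.
The 6 still-open variables draw from only 6 values {6, 7, 8, 9, 10, 13}, so each is used; only box 6 can be 13, hence box 6 = 13.
Among the 5 still-open variables, 7 fits only box 1 (and all 5 values in {6, 7, 8, 9, 10} must be used), so box 1 = 7.
box 4 and box 5 share exactly the 2 values {8, 9}; by pigeonhole those values go to them, so strike 8, 9 from box 7.
No further eliminations apply; box 7 can still be any of 6, 10.

6, 10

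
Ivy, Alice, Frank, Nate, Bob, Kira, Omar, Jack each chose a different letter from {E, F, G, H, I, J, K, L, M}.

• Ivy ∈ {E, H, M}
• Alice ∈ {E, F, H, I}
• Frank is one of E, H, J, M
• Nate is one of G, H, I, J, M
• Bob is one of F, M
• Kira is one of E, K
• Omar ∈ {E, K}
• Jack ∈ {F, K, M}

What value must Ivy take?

The 8 variables draw from only 8 values {E, F, G, H, I, J, K, M}, so each is used; only Nate can be G, hence Nate = G.
The 7 still-open variables draw from only 7 values {E, F, H, I, J, K, M}, so each is used; only Alice can be I, hence Alice = I.
The 6 still-open variables together cover exactly {E, F, H, J, K, M} — 6 values for 6 variables — and J appears only in Frank's list, so Frank = J.
Among the 5 still-open variables, H fits only Ivy (and all 5 values in {E, F, H, K, M} must be used), so Ivy = H.

H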